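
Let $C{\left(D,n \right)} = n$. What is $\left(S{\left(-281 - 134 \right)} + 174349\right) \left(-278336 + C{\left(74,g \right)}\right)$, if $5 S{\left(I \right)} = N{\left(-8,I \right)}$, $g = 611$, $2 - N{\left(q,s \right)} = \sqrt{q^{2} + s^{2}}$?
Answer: $-48421187115 + 55545 \sqrt{172289} \approx -4.8398 \cdot 10^{10}$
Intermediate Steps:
$N{\left(q,s \right)} = 2 - \sqrt{q^{2} + s^{2}}$
$S{\left(I \right)} = \frac{2}{5} - \frac{\sqrt{64 + I^{2}}}{5}$ ($S{\left(I \right)} = \frac{2 - \sqrt{\left(-8\right)^{2} + I^{2}}}{5} = \frac{2 - \sqrt{64 + I^{2}}}{5} = \frac{2}{5} - \frac{\sqrt{64 + I^{2}}}{5}$)
$\left(S{\left(-281 - 134 \right)} + 174349\right) \left(-278336 + C{\left(74,g \right)}\right) = \left(\left(\frac{2}{5} - \frac{\sqrt{64 + \left(-281 - 134\right)^{2}}}{5}\right) + 174349\right) \left(-278336 + 611\right) = \left(\left(\frac{2}{5} - \frac{\sqrt{64 + \left(-281 - 134\right)^{2}}}{5}\right) + 174349\right) \left(-277725\right) = \left(\left(\frac{2}{5} - \frac{\sqrt{64 + \left(-415\right)^{2}}}{5}\right) + 174349\right) \left(-277725\right) = \left(\left(\frac{2}{5} - \frac{\sqrt{64 + 172225}}{5}\right) + 174349\right) \left(-277725\right) = \left(\left(\frac{2}{5} - \frac{\sqrt{172289}}{5}\right) + 174349\right) \left(-277725\right) = \left(\frac{871747}{5} - \frac{\sqrt{172289}}{5}\right) \left(-277725\right) = -48421187115 + 55545 \sqrt{172289}$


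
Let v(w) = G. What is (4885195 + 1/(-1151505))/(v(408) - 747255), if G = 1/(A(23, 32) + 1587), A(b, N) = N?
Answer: -4553701776229703/696548739197610 ≈ -6.5375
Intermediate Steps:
G = 1/1619 (G = 1/(32 + 1587) = 1/1619 ≈ 0.00061767)
v(w) = 1/1619
(4885195 + 1/(-1151505))/(v(408) - 747255) = (4885195 + 1/(-1151505))/(1/1619 - 747255) = (4885195 - 1/1151505)/(-1209805844/1619) = (5625326468474/1151505)*(-1619/1209805844) = -4553701776229703/696548739197610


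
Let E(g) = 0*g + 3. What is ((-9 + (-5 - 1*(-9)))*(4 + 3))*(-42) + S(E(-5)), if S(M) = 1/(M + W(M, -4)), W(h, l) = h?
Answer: 8821/6 ≈ 1470.2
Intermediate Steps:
E(g) = 3 (E(g) = 0 + 3 = 3)
S(M) = 1/(2*M) (S(M) = 1/(M + M) = 1/(2*M))
((-9 + (-5 - 1*(-9)))*(4 + 3))*(-42) + S(E(-5)) = ((-9 + (-5 - 1*(-9)))*(4 + 3))*(-42) + (½)/3 = ((-9 + (-5 + 9))*7)*(-42) + (½)*(⅓) = ((-9 + 4)*7)*(-42) + ⅙ = -5*7*(-42) + ⅙ = -35*(-42) + ⅙ = 1470 + ⅙ = 8821/6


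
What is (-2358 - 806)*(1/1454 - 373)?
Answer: 857983462/727 ≈ 1.1802e+6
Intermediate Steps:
(-2358 - 806)*(1/1454 - 373) = -3164*(1/1454 - 373) = -3164*(-542341/1454) = 857983462/727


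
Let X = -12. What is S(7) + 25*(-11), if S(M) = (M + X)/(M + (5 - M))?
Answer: -276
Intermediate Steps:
S(M) = -12/5 + M/5 (S(M) = (M - 12)/(M + (5 - M)) = (-12 + M)/5 = (-12 + M)*(⅕) = -12/5 + M/5)
S(7) + 25*(-11) = (-12/5 + (⅕)*7) + 25*(-11) = (-12/5 + 7/5) - 275 = -1 - 275 = -276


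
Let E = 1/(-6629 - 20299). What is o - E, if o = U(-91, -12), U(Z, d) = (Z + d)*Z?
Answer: 252396145/26928 ≈ 9373.0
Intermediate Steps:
U(Z, d) = Z*(Z + d)
E = -1/26928 (E = 1/(-26928) = -1/26928 ≈ -3.7136e-5)
o = 9373 (o = -91*(-91 - 12) = -91*(-103) = 9373)
o - E = 9373 - 1*(-1/26928) = 9373 + 1/26928 = 252396145/26928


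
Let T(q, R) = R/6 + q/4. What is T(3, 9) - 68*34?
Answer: -9239/4 ≈ -2309.8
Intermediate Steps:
T(q, R) = q/4 + R/6 (T(q, R) = R*(⅙) + q*(¼) = R/6 + q/4 = q/4 + R/6)
T(3, 9) - 68*34 = ((¼)*3 + (⅙)*9) - 68*34 = (¾ + 3/2) - 2312 = 9/4 - 2312 = -9239/4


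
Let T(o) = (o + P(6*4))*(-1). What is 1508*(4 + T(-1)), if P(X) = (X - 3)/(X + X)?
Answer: 27521/4 ≈ 6880.3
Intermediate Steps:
P(X) = (-3 + X)/(2*X) (P(X) = (-3 + X)/((2*X)) = (-3 + X)*(1/(2*X)) = (-3 + X)/(2*X))
T(o) = -7/16 - o (T(o) = (o + (-3 + 6*4)/(2*((6*4))))*(-1) = (o + (½)*(-3 + 24)/24)*(-1) = (o + (½)*(1/24)*21)*(-1) = (o + 7/16)*(-1) = (7/16 + o)*(-1) = -7/16 - o)
1508*(4 + T(-1)) = 1508*(4 + (-7/16 - 1*(-1))) = 1508*(4 + (-7/16 + 1)) = 1508*(4 + 9/16) = 1508*(73/16) = 27521/4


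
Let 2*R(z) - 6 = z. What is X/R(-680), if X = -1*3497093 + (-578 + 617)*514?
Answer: 3477047/337 ≈ 10318.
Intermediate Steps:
R(z) = 3 + z/2
X = -3477047 (X = -3497093 + 39*514 = -3497093 + 20046 = -3477047)
X/R(-680) = -3477047/(3 + (1/2)*(-680)) = -3477047/(3 - 340) = -3477047/(-337) = -3477047*(-1/337) = 3477047/337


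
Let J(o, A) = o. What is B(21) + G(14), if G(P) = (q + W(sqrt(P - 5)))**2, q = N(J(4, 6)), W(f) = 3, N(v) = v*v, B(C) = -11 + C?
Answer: 371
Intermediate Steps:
N(v) = v**2
q = 16 (q = 4**2 = 16)
G(P) = 361 (G(P) = (16 + 3)**2 = 19**2 = 361)
B(21) + G(14) = (-11 + 21) + 361 = 10 + 361 = 371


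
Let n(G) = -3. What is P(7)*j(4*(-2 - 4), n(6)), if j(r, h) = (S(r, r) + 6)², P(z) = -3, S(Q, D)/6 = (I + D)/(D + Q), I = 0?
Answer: -243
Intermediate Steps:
S(Q, D) = 6*D/(D + Q) (S(Q, D) = 6*((0 + D)/(D + Q)) = 6*(D/(D + Q)) = 6*D/(D + Q))
j(r, h) = 81 (j(r, h) = (6*r/(r + r) + 6)² = (6*r/((2*r)) + 6)² = (6*r*(1/(2*r)) + 6)² = (3 + 6)² = 9² = 81)
P(7)*j(4*(-2 - 4), n(6)) = -3*81 = -243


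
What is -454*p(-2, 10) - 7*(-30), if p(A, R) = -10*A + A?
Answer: -7962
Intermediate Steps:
p(A, R) = -9*A
-454*p(-2, 10) - 7*(-30) = -(-4086)*(-2) - 7*(-30) = -454*18 + 210 = -8172 + 210 = -7962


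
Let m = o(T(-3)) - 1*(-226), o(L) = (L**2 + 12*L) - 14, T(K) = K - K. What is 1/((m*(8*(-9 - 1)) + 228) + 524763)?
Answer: 1/508031 ≈ 1.9684e-6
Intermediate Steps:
T(K) = 0
o(L) = -14 + L**2 + 12*L
m = 212 (m = (-14 + 0**2 + 12*0) - 1*(-226) = (-14 + 0 + 0) + 226 = -14 + 226 = 212)
1/((m*(8*(-9 - 1)) + 228) + 524763) = 1/((212*(8*(-9 - 1)) + 228) + 524763) = 1/((212*(8*(-10)) + 228) + 524763) = 1/((212*(-80) + 228) + 524763) = 1/((-16960 + 228) + 524763) = 1/(-16732 + 524763) = 1/508031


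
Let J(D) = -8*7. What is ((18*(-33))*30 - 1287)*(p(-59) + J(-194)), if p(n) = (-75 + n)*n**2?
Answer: 8913606570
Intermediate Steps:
J(D) = -56
p(n) = n**2*(-75 + n)
((18*(-33))*30 - 1287)*(p(-59) + J(-194)) = ((18*(-33))*30 - 1287)*((-59)**2*(-75 - 59) - 56) = (-594*30 - 1287)*(3481*(-134) - 56) = (-17820 - 1287)*(-466454 - 56) = -19107*(-466510) = 8913606570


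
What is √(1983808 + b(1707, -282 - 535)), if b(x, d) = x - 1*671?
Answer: 2*√496211 ≈ 1408.8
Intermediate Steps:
b(x, d) = -671 + x (b(x, d) = x - 671 = -671 + x)
√(1983808 + b(1707, -282 - 535)) = √(1983808 + (-671 + 1707)) = √(1983808 + 1036) = √1984844 = 2*√496211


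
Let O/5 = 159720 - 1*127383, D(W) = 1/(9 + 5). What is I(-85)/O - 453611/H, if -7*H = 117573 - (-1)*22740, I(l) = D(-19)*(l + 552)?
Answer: 2395863596867/105870367890 ≈ 22.630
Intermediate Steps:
D(W) = 1/14
I(l) = 276/7 + l/14 (I(l) = (l + 552)/14 = (552 + l)/14 = 276/7 + l/14)
H = -140313/7 (H = -(117573 - (-1)*22740)/7 = -(117573 - 1*(-22740))/7 = -(117573 + 22740)/7 = -⅐*140313 = -140313/7 ≈ -20045.)
O = 161685 (O = 5*(159720 - 1*127383) = 5*(159720 - 127383) = 5*32337 = 161685)
I(-85)/O - 453611/H = (276/7 + (1/14)*(-85))/161685 - 453611/(-140313/7) = (276/7 - 85/14)*(1/161685) - 453611*(-7/140313) = (467/14)*(1/161685) + 3175277/140313 = 467/2263590 + 3175277/140313 = 2395863596867/105870367890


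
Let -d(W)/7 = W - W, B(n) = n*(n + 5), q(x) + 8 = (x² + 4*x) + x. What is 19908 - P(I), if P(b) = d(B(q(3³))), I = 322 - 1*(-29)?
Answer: 19908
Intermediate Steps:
q(x) = -8 + x² + 5*x (q(x) = -8 + ((x² + 4*x) + x) = -8 + (x² + 5*x) = -8 + x² + 5*x)
I = 351 (I = 322 + 29 = 351)
B(n) = n*(5 + n)
d(W) = 0 (d(W) = -7*(W - W) = -7*0 = 0)
P(b) = 0
19908 - P(I) = 19908 - 1*0 = 19908 + 0 = 19908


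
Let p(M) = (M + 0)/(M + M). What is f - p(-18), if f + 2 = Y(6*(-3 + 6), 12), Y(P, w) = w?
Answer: 19/2 ≈ 9.5000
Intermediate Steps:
p(M) = ½ (p(M) = M/((2*M)) = M*(1/(2*M)) = ½)
f = 10 (f = -2 + 12 = 10)
f - p(-18) = 10 - 1*½ = 10 - ½ = 19/2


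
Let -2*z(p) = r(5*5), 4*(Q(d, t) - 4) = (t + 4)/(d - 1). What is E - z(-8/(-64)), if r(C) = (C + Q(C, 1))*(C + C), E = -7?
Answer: 69053/96 ≈ 719.30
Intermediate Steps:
Q(d, t) = 4 + (4 + t)/(4*(-1 + d)) (Q(d, t) = 4 + ((t + 4)/(d - 1))/4 = 4 + ((4 + t)/(-1 + d))/4 = 4 + (4 + t)/(4*(-1 + d)))
r(C) = 2*C*(C + (-11 + 16*C)/(4*(-1 + C))) (r(C) = (C + (-12 + 1 + 16*C)/(4*(-1 + C)))*(C + C) = (C + (-11 + 16*C)/(4*(-1 + C)))*(2*C) = 2*C*(C + (-11 + 16*C)/(4*(-1 + C))))
z(p) = -69725/96 (z(p) = -5*5*(-11 + 4*(5*5)**2 + 12*(5*5))/(4*(-1 + 5*5)) = -25*(-11 + 4*25**2 + 12*25)/(4*(-1 + 25)) = -25*(-11 + 4*625 + 300)/(4*24) = -25*(-11 + 2500 + 300)/(4*24) = -25*2789/(4*24) = -1/2*69725/48 = -69725/96)
E - z(-8/(-64)) = -7 - 1*(-69725/96) = -7 + 69725/96 = 69053/96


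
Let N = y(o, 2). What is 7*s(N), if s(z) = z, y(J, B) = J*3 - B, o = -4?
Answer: -98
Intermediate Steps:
y(J, B) = -B + 3*J (y(J, B) = 3*J - B = -B + 3*J)
N = -14 (N = -1*2 + 3*(-4) = -2 - 12 = -14)
7*s(N) = 7*(-14) = -98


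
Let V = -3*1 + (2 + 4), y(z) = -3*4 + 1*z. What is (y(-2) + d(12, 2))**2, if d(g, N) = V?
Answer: 121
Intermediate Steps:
y(z) = -12 + z
V = 3 (V = -3 + 6 = 3)
d(g, N) = 3
(y(-2) + d(12, 2))**2 = ((-12 - 2) + 3)**2 = (-14 + 3)**2 = (-11)**2 = 121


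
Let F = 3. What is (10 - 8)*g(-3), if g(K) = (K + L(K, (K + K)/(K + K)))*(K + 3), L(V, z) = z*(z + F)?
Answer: 0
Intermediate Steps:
L(V, z) = z*(3 + z) (L(V, z) = z*(z + 3) = z*(3 + z))
g(K) = (3 + K)*(4 + K) (g(K) = (K + ((K + K)/(K + K))*(3 + (K + K)/(K + K)))*(K + 3) = (K + ((2*K)/((2*K)))*(3 + (2*K)/((2*K))))*(3 + K) = (K + ((2*K)*(1/(2*K)))*(3 + (2*K)*(1/(2*K))))*(3 + K) = (K + 1*(3 + 1))*(3 + K) = (K + 1*4)*(3 + K) = (K + 4)*(3 + K) = (4 + K)*(3 + K) = (3 + K)*(4 + K))
(10 - 8)*g(-3) = (10 - 8)*(12 + (-3)² + 7*(-3)) = 2*(12 + 9 - 21) = 2*0 = 0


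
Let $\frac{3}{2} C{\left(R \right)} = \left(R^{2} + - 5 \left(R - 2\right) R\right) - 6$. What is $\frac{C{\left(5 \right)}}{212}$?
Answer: $- \frac{28}{159} \approx -0.1761$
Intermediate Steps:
$C{\left(R \right)} = -4 + \frac{2 R^{2}}{3} + \frac{2 R \left(10 - 5 R\right)}{3}$ ($C{\left(R \right)} = \frac{2 \left(\left(R^{2} + - 5 \left(R - 2\right) R\right) - 6\right)}{3} = \frac{2 \left(\left(R^{2} + - 5 \left(-2 + R\right) R\right) - 6\right)}{3} = \frac{2 \left(\left(R^{2} + \left(10 - 5 R\right) R\right) - 6\right)}{3} = \frac{2 \left(\left(R^{2} + R \left(10 - 5 R\right)\right) - 6\right)}{3} = \frac{2 \left(-6 + R^{2} + R \left(10 - 5 R\right)\right)}{3} = -4 + \frac{2 R^{2}}{3} + \frac{2 R \left(10 - 5 R\right)}{3}$)
$\frac{C{\left(5 \right)}}{212} = \frac{-4 - \frac{8 \cdot 5^{2}}{3} + \frac{20}{3} \cdot 5}{212} = \frac{-4 - \frac{200}{3} + \frac{100}{3}}{212} = \frac{1}{212} \left(- \frac{112}{3}\right) = - \frac{28}{159}$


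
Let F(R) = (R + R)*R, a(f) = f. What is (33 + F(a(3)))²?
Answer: 2601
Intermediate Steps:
F(R) = 2*R² (F(R) = (2*R)*R = 2*R²)
(33 + F(a(3)))² = (33 + 2*3²)² = (33 + 2*9)² = (33 + 18)² = 51² = 2601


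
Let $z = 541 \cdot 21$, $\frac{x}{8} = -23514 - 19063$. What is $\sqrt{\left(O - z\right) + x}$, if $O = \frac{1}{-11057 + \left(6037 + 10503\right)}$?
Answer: $\frac{3 i \sqrt{1175731807430}}{5483} \approx 593.28 i$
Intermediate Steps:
$x = -340616$ ($x = 8 \left(-23514 - 19063\right) = 8 \left(-42577\right) = -340616$)
$z = 11361$
$O = \frac{1}{5483}$ ($O = \frac{1}{-11057 + 16540} = \frac{1}{5483} \approx 0.00018238$)
$\sqrt{\left(O - z\right) + x} = \sqrt{\left(\frac{1}{5483} - 11361\right) - 340616} = \sqrt{- \frac{62292362}{5483} - 340616} = \sqrt{- \frac{1929889890}{5483}} = \frac{3 i \sqrt{1175731807430}}{5483}$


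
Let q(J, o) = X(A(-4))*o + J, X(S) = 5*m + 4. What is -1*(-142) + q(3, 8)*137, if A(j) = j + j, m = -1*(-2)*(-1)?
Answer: -6023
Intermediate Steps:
m = -2 (m = 2*(-1) = -2)
A(j) = 2*j
X(S) = -6 (X(S) = 5*(-2) + 4 = -10 + 4 = -6)
q(J, o) = J - 6*o (q(J, o) = -6*o + J = J - 6*o)
-1*(-142) + q(3, 8)*137 = -1*(-142) + (3 - 6*8)*137 = 142 + (3 - 48)*137 = 142 - 45*137 = 142 - 6165 = -6023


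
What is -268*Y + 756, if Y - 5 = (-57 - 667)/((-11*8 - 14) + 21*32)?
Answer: -69424/285 ≈ -243.59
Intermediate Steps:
Y = 1063/285 (Y = 5 + (-57 - 667)/((-11*8 - 14) + 21*32) = 5 - 724/((-88 - 14) + 672) = 5 - 724/(-102 + 672) = 5 - 724/570 = 5 - 724*1/570 = 5 - 362/285 = 1063/285 ≈ 3.7298)
-268*Y + 756 = -268*1063/285 + 756 = -284884/285 + 756 = -69424/285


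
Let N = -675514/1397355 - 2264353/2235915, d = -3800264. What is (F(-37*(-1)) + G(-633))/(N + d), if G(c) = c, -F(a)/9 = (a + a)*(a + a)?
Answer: 2079453703731327/158312321676281939 ≈ 0.013135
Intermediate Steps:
F(a) = -36*a² (F(a) = -9*(a + a)*(a + a) = -9*2*a*2*a = -36*a²)
N = -62326624955/41658226731 (N = -675514*1/1397355 - 2264353*1/2235915 = -675514/1397355 - 2264353/2235915 = -62326624955/41658226731 ≈ -1.4961)
(F(-37*(-1)) + G(-633))/(N + d) = (-36*(-37*(-1))² - 633)/(-62326624955/41658226731 - 3800264) = (-36*37² - 633)/(-158312321676281939/41658226731) = (-36*1369 - 633)*(-41658226731/158312321676281939) = (-49284 - 633)*(-41658226731/158312321676281939) = -49917*(-41658226731/158312321676281939) = 2079453703731327/158312321676281939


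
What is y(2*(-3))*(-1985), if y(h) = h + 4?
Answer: 3970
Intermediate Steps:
y(h) = 4 + h
y(2*(-3))*(-1985) = (4 + 2*(-3))*(-1985) = (4 - 6)*(-1985) = -2*(-1985) = 3970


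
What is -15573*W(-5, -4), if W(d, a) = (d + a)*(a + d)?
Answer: -1261413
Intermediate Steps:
W(d, a) = (a + d)² (W(d, a) = (a + d)*(a + d) = (a + d)²)
-15573*W(-5, -4) = -15573*(-4 - 5)² = -15573*(-9)² = -15573*81 = -1261413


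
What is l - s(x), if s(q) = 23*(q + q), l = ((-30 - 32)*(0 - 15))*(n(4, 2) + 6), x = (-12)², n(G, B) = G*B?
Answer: 6396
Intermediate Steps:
n(G, B) = B*G
x = 144
l = 13020 (l = ((-30 - 32)*(0 - 15))*(2*4 + 6) = (-62*(-15))*(8 + 6) = 930*14 = 13020)
s(q) = 46*q (s(q) = 23*(2*q) = 46*q)
l - s(x) = 13020 - 46*144 = 13020 - 1*6624 = 13020 - 6624 = 6396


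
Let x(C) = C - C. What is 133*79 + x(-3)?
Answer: 10507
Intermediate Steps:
x(C) = 0
133*79 + x(-3) = 133*79 + 0 = 10507 + 0 = 10507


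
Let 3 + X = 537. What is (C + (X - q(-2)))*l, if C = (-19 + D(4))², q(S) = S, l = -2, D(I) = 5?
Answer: -1464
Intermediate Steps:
X = 534 (X = -3 + 537 = 534)
C = 196 (C = (-19 + 5)² = (-14)² = 196)
(C + (X - q(-2)))*l = (196 + (534 - 1*(-2)))*(-2) = (196 + (534 + 2))*(-2) = (196 + 536)*(-2) = 732*(-2) = -1464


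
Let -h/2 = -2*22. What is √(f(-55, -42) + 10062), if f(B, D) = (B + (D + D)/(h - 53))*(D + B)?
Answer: √390745/5 ≈ 125.02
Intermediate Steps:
h = 88 (h = -(-4)*22 = -2*(-44) = 88)
f(B, D) = (B + D)*(B + 2*D/35) (f(B, D) = (B + (D + D)/(88 - 53))*(D + B) = (B + (2*D)/35)*(B + D) = (B + (2*D)*(1/35))*(B + D) = (B + 2*D/35)*(B + D) = (B + D)*(B + 2*D/35))
√(f(-55, -42) + 10062) = √(((-55)² + (2/35)*(-42)² + (37/35)*(-55)*(-42)) + 10062) = √((3025 + (2/35)*1764 + 2442) + 10062) = √((3025 + 504/5 + 2442) + 10062) = √(27839/5 + 10062) = √(78149/5) = √390745/5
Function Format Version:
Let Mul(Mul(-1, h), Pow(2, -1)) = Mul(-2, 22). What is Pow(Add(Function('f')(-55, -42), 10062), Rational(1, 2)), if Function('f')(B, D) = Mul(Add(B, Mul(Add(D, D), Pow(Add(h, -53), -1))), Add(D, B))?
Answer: Mul(Rational(1, 5), Pow(390745, Rational(1, 2))) ≈ 125.02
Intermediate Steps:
h = 88 (h = Mul(-2, Mul(-2, 22)) = Mul(-2, -44) = 88)
Function('f')(B, D) = Mul(Add(B, D), Add(B, Mul(Rational(2, 35), D))) (Function('f')(B, D) = Mul(Add(B, Mul(Add(D, D), Pow(Add(88, -53), -1))), Add(D, B)) = Mul(Add(B, Mul(Mul(2, D), Pow(35, -1))), Add(B, D)) = Mul(Add(B, Mul(Mul(2, D), Rational(1, 35))), Add(B, D)) = Mul(Add(B, Mul(Rational(2, 35), D)), Add(B, D)) = Mul(Add(B, D), Add(B, Mul(Rational(2, 35), D))))
Pow(Add(Function('f')(-55, -42), 10062), Rational(1, 2)) = Pow(Add(Add(Pow(-55, 2), Mul(Rational(2, 35), Pow(-42, 2)), Mul(Rational(37, 35), -55, -42)), 10062), Rational(1, 2)) = Pow(Add(Add(3025, Mul(Rational(2, 35), 1764), 2442), 10062), Rational(1, 2)) = Pow(Add(Add(3025, Rational(504, 5), 2442), 10062), Rational(1, 2)) = Pow(Add(Rational(27839, 5), 10062), Rational(1, 2)) = Pow(Rational(78149, 5), Rational(1, 2)) = Mul(Rational(1, 5), Pow(390745, Rational(1, 2)))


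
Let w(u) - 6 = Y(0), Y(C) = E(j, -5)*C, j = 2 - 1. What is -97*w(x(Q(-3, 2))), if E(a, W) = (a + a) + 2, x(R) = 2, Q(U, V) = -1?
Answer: -582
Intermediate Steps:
j = 1
E(a, W) = 2 + 2*a (E(a, W) = 2*a + 2 = 2 + 2*a)
Y(C) = 4*C (Y(C) = (2 + 2*1)*C = (2 + 2)*C = 4*C)
w(u) = 6 (w(u) = 6 + 4*0 = 6 + 0 = 6)
-97*w(x(Q(-3, 2))) = -97*6 = -582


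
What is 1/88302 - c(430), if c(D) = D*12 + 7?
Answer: -456256433/88302 ≈ -5167.0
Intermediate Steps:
c(D) = 7 + 12*D (c(D) = 12*D + 7 = 7 + 12*D)
1/88302 - c(430) = 1/88302 - (7 + 12*430) = 1/88302 - (7 + 5160) = 1/88302 - 1*5167 = 1/88302 - 5167 = -456256433/88302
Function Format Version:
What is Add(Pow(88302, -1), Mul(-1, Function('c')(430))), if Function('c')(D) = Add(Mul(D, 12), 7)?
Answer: Rational(-456256433, 88302) ≈ -5167.0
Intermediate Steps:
Function('c')(D) = Add(7, Mul(12, D)) (Function('c')(D) = Add(Mul(12, D), 7) = Add(7, Mul(12, D)))
Add(Pow(88302, -1), Mul(-1, Function('c')(430))) = Add(Pow(88302, -1), Mul(-1, Add(7, Mul(12, 430)))) = Add(Rational(1, 88302), Mul(-1, Add(7, 5160))) = Add(Rational(1, 88302), Mul(-1, 5167)) = Add(Rational(1, 88302), -5167) = Rational(-456256433, 88302)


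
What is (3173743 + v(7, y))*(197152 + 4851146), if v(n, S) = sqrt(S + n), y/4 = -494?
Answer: 16022000439414 + 5048298*I*sqrt(1969) ≈ 1.6022e+13 + 2.2401e+8*I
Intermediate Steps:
y = -1976 (y = 4*(-494) = -1976)
(3173743 + v(7, y))*(197152 + 4851146) = (3173743 + sqrt(-1976 + 7))*(197152 + 4851146) = (3173743 + sqrt(-1969))*5048298 = (3173743 + I*sqrt(1969))*5048298 = 16022000439414 + 5048298*I*sqrt(1969)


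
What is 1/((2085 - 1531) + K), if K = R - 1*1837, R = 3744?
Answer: 1/2461 ≈ 0.00040634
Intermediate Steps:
K = 1907 (K = 3744 - 1*1837 = 3744 - 1837 = 1907)
1/((2085 - 1531) + K) = 1/((2085 - 1531) + 1907) = 1/(554 + 1907) = 1/2461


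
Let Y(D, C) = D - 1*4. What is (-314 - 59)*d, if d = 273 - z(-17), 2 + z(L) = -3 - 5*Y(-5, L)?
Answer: -86909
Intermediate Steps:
Y(D, C) = -4 + D (Y(D, C) = D - 4 = -4 + D)
z(L) = 40 (z(L) = -2 + (-3 - 5*(-4 - 5)) = -2 + (-3 - 5*(-9)) = -2 + (-3 + 45) = -2 + 42 = 40)
d = 233 (d = 273 - 1*40 = 273 - 40 = 233)
(-314 - 59)*d = (-314 - 59)*233 = -373*233 = -86909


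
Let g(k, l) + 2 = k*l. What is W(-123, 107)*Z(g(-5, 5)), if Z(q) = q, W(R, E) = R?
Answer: 3321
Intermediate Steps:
g(k, l) = -2 + k*l
W(-123, 107)*Z(g(-5, 5)) = -123*(-2 - 5*5) = -123*(-2 - 25) = -123*(-27) = 3321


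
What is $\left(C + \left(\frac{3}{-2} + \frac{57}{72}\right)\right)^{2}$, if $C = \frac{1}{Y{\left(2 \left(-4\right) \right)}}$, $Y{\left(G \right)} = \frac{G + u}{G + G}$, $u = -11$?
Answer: $\frac{3721}{207936} \approx 0.017895$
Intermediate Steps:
$Y{\left(G \right)} = \frac{-11 + G}{2 G}$ ($Y{\left(G \right)} = \frac{G - 11}{G + G} = \frac{-11 + G}{2 G}$)
$C = \frac{16}{19}$ ($C = \frac{1}{\frac{1}{2} \frac{1}{2 \left(-4\right)} \left(-11 + 2 \left(-4\right)\right)} = \frac{1}{\frac{1}{2} \frac{1}{-8} \left(-11 - 8\right)} = \frac{1}{\frac{1}{2} \left(- \frac{1}{8}\right) \left(-19\right)} = \frac{1}{\frac{19}{16}} = \frac{16}{19} \approx 0.8421$)
$\left(C + \left(\frac{3}{-2} + \frac{57}{72}\right)\right)^{2} = \left(\frac{16}{19} + \left(\frac{3}{-2} + \frac{57}{72}\right)\right)^{2} = \left(\frac{16}{19} + \left(3 \left(- \frac{1}{2}\right) + 57 \cdot \frac{1}{72}\right)\right)^{2} = \left(\frac{16}{19} + \left(- \frac{3}{2} + \frac{19}{24}\right)\right)^{2} = \left(\frac{16}{19} - \frac{17}{24}\right)^{2} = \left(\frac{61}{456}\right)^{2} = \frac{3721}{207936}$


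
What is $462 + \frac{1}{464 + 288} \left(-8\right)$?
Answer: $\frac{43427}{94} \approx 461.99$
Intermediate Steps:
$462 + \frac{1}{464 + 288} \left(-8\right) = 462 + \frac{1}{752} \left(-8\right) = 462 - \frac{1}{94} = \frac{43427}{94}$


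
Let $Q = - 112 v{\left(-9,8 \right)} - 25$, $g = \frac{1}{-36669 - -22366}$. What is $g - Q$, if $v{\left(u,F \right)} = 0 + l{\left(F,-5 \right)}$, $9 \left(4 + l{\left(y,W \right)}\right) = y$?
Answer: $- \frac{41636042}{128727} \approx -323.44$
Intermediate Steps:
$l{\left(y,W \right)} = -4 + \frac{y}{9}$
$v{\left(u,F \right)} = -4 + \frac{F}{9}$ ($v{\left(u,F \right)} = 0 + \left(-4 + \frac{F}{9}\right) = -4 + \frac{F}{9}$)
$g = - \frac{1}{14303}$ ($g = \frac{1}{-36669 + 22366} = \frac{1}{-14303} = - \frac{1}{14303} \approx -6.9915 \cdot 10^{-5}$)
$Q = \frac{2911}{9}$ ($Q = - 112 \left(-4 + \frac{1}{9} \cdot 8\right) - 25 = - 112 \left(-4 + \frac{8}{9}\right) - 25 = \left(-112\right) \left(- \frac{28}{9}\right) - 25 = \frac{3136}{9} - 25 = \frac{2911}{9} \approx 323.44$)
$g - Q = - \frac{1}{14303} - \frac{2911}{9} = - \frac{41636042}{128727}$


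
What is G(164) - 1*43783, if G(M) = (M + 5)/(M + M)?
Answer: -14360655/328 ≈ -43783.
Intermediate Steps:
G(M) = (5 + M)/(2*M) (G(M) = (5 + M)/((2*M)) = (5 + M)*(1/(2*M)) = (5 + M)/(2*M))
G(164) - 1*43783 = (½)*(5 + 164)/164 - 1*43783 = (½)*(1/164)*169 - 43783 = 169/328 - 43783 = -14360655/328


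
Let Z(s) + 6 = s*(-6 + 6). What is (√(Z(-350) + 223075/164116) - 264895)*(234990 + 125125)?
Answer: -95392662925 + 360115*I*√31248548009/82058 ≈ -9.5393e+10 + 7.7577e+5*I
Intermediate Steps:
Z(s) = -6 (Z(s) = -6 + s*(-6 + 6) = -6 + s*0 = -6 + 0 = -6)
(√(Z(-350) + 223075/164116) - 264895)*(234990 + 125125) = (√(-6 + 223075/164116) - 264895)*(234990 + 125125) = (√(-6 + 223075*(1/164116)) - 264895)*360115 = (√(-6 + 223075/164116) - 264895)*360115 = (√(-761621/164116) - 264895)*360115 = (I*√31248548009/82058 - 264895)*360115 = (-264895 + I*√31248548009/82058)*360115 = -95392662925 + 360115*I*√31248548009/82058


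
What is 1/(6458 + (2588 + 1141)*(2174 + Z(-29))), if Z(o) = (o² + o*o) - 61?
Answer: 1/14158013 ≈ 7.0631e-8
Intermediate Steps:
Z(o) = -61 + 2*o² (Z(o) = (o² + o²) - 61 = 2*o² - 61 = -61 + 2*o²)
1/(6458 + (2588 + 1141)*(2174 + Z(-29))) = 1/(6458 + (2588 + 1141)*(2174 + (-61 + 2*(-29)²))) = 1/(6458 + 3729*(2174 + (-61 + 2*841))) = 1/(6458 + 3729*(2174 + (-61 + 1682))) = 1/(6458 + 3729*(2174 + 1621)) = 1/(6458 + 3729*3795) = 1/(6458 + 14151555) = 1/14158013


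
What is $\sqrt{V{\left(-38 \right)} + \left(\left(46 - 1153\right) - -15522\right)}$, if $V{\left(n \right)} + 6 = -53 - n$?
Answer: $\sqrt{14394} \approx 119.97$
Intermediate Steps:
$V{\left(n \right)} = -59 - n$ ($V{\left(n \right)} = -6 - \left(53 + n\right) = -59 - n$)
$\sqrt{V{\left(-38 \right)} + \left(\left(46 - 1153\right) - -15522\right)} = \sqrt{\left(-59 - -38\right) + \left(\left(46 - 1153\right) - -15522\right)} = \sqrt{\left(-59 + 38\right) + \left(-1107 + 15522\right)} = \sqrt{-21 + 14415} = \sqrt{14394}$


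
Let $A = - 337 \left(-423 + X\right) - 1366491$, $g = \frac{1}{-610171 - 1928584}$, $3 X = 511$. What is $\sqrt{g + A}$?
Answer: $\frac{2 i \sqrt{18581863963786025205}}{7616265} \approx 1132.0 i$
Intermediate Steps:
$X = \frac{511}{3}$ ($X = \frac{1}{3} \cdot 511 = \frac{511}{3} \approx 170.33$)
$g = - \frac{1}{2538755}$ ($g = \frac{1}{-2538755} = - \frac{1}{2538755} \approx -3.9389 \cdot 10^{-7}$)
$A = - \frac{3844027}{3}$ ($A = - 337 \left(-423 + \frac{511}{3}\right) - 1366491 = \left(-337\right) \left(- \frac{758}{3}\right) - 1366491 = \frac{255446}{3} - 1366491 = - \frac{3844027}{3} \approx -1.2813 \cdot 10^{6}$)
$\sqrt{g + A} = \sqrt{- \frac{1}{2538755} - \frac{3844027}{3}} = \sqrt{- \frac{9759042766388}{7616265}} = \frac{2 i \sqrt{18581863963786025205}}{7616265}$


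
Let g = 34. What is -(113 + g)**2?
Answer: -21609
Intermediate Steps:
-(113 + g)**2 = -(113 + 34)**2 = -1*147**2 = -1*21609 = -21609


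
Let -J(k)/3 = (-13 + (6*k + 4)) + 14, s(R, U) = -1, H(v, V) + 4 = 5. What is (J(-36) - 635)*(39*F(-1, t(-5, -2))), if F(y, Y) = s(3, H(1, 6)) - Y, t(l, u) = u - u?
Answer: 78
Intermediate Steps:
H(v, V) = 1 (H(v, V) = -4 + 5 = 1)
t(l, u) = 0
F(y, Y) = -1 - Y
J(k) = -15 - 18*k (J(k) = -3*((-13 + (6*k + 4)) + 14) = -3*((-13 + (4 + 6*k)) + 14) = -3*((-9 + 6*k) + 14) = -3*(5 + 6*k) = -15 - 18*k)
(J(-36) - 635)*(39*F(-1, t(-5, -2))) = ((-15 - 18*(-36)) - 635)*(39*(-1 - 1*0)) = ((-15 + 648) - 635)*(39*(-1 + 0)) = (633 - 635)*(39*(-1)) = -2*(-39) = 78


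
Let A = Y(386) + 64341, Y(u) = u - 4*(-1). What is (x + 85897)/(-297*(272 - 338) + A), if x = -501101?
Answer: -415204/84333 ≈ -4.9234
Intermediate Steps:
Y(u) = 4 + u (Y(u) = u + 4 = 4 + u)
A = 64731 (A = (4 + 386) + 64341 = 390 + 64341 = 64731)
(x + 85897)/(-297*(272 - 338) + A) = (-501101 + 85897)/(-297*(272 - 338) + 64731) = -415204/(-297*(-66) + 64731) = -415204/(19602 + 64731) = -415204/84333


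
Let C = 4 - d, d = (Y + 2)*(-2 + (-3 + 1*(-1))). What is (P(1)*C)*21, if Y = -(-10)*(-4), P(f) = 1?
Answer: -4704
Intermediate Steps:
Y = -40 (Y = -5*8 = -40)
d = 228 (d = (-40 + 2)*(-2 + (-3 + 1*(-1))) = -38*(-2 + (-3 - 1)) = -38*(-2 - 4) = -38*(-6) = 228)
C = -224 (C = 4 - 1*228 = 4 - 228 = -224)
(P(1)*C)*21 = (1*(-224))*21 = -224*21 = -4704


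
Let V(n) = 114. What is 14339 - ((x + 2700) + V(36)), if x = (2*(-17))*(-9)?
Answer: 11219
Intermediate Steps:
x = 306 (x = -34*(-9) = 306)
14339 - ((x + 2700) + V(36)) = 14339 - ((306 + 2700) + 114) = 14339 - (3006 + 114) = 14339 - 1*3120 = 14339 - 3120 = 11219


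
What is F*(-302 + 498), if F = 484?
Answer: 94864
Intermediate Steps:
F*(-302 + 498) = 484*(-302 + 498) = 484*196 = 94864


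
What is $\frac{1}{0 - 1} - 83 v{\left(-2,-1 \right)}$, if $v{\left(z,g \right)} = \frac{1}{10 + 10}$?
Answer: $- \frac{103}{20} \approx -5.15$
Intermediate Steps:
$v{\left(z,g \right)} = \frac{1}{20}$
$\frac{1}{0 - 1} - 83 v{\left(-2,-1 \right)} = \frac{1}{0 - 1} - \frac{83}{20} = \frac{1}{-1} - \frac{83}{20} = -1 - \frac{83}{20} = - \frac{103}{20}$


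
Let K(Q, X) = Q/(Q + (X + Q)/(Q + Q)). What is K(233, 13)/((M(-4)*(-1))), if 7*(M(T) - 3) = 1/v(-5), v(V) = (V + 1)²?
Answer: -1520092/4584211 ≈ -0.33159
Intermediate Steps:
v(V) = (1 + V)²
M(T) = 337/112 (M(T) = 3 + 1/(7*((1 - 5)²)) = 3 + 1/(7*((-4)²)) = 3 + (⅐)/16 = 3 + (⅐)*(1/16) = 3 + 1/112 = 337/112)
K(Q, X) = Q/(Q + (Q + X)/(2*Q)) (K(Q, X) = Q/(Q + (Q + X)/((2*Q))) = Q/(Q + (Q + X)*(1/(2*Q))) = Q/(Q + (Q + X)/(2*Q)))
K(233, 13)/((M(-4)*(-1))) = (2*233²/(233 + 13 + 2*233²))/(((337/112)*(-1))) = (2*54289/(233 + 13 + 2*54289))/(-337/112) = (2*54289/(233 + 13 + 108578))*(-112/337) = (2*54289/108824)*(-112/337) = (2*54289*(1/108824))*(-112/337) = (54289/54412)*(-112/337) = -1520092/4584211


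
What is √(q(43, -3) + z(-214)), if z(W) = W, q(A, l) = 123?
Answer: I*√91 ≈ 9.5394*I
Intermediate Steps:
√(q(43, -3) + z(-214)) = √(123 - 214) = √(-91) = I*√91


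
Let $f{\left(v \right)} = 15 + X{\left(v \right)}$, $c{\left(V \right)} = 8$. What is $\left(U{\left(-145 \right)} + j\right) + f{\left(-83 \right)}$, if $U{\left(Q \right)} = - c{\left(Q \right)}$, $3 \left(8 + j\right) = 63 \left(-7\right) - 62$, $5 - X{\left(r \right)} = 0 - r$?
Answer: $- \frac{740}{3} \approx -246.67$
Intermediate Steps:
$X{\left(r \right)} = 5 + r$ ($X{\left(r \right)} = 5 - \left(0 - r\right) = 5 - - r = 5 + r$)
$j = - \frac{527}{3}$ ($j = -8 + \frac{63 \left(-7\right) - 62}{3} = -8 + \frac{-441 - 62}{3} = -8 + \frac{1}{3} \left(-503\right) = -8 - \frac{503}{3} = - \frac{527}{3} \approx -175.67$)
$f{\left(v \right)} = 20 + v$ ($f{\left(v \right)} = 15 + \left(5 + v\right) = 20 + v$)
$U{\left(Q \right)} = -8$ ($U{\left(Q \right)} = \left(-1\right) 8 = -8$)
$\left(U{\left(-145 \right)} + j\right) + f{\left(-83 \right)} = \left(-8 - \frac{527}{3}\right) + \left(20 - 83\right) = - \frac{551}{3} - 63 = - \frac{740}{3}$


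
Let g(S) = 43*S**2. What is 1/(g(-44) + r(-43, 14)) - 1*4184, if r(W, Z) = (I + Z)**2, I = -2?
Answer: -348912127/83392 ≈ -4184.0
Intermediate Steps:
r(W, Z) = (-2 + Z)**2
1/(g(-44) + r(-43, 14)) - 1*4184 = 1/(43*(-44)**2 + (-2 + 14)**2) - 1*4184 = 1/(43*1936 + 12**2) - 4184 = 1/(83248 + 144) - 4184 = 1/83392 - 4184 = -348912127/83392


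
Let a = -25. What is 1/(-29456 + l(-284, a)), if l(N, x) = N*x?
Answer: -1/22356 ≈ -4.4731e-5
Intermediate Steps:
1/(-29456 + l(-284, a)) = 1/(-29456 - 284*(-25)) = 1/(-29456 + 7100) = 1/(-22356) = -1/22356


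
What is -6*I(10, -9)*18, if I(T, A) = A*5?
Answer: 4860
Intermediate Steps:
I(T, A) = 5*A
-6*I(10, -9)*18 = -30*(-9)*18 = -6*(-45)*18 = 270*18 = 4860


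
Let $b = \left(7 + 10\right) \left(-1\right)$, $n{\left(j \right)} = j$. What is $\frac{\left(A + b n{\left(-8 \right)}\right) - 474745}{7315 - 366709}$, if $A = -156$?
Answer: $\frac{158255}{119798} \approx 1.321$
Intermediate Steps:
$b = -17$ ($b = 17 \left(-1\right) = -17$)
$\frac{\left(A + b n{\left(-8 \right)}\right) - 474745}{7315 - 366709} = \frac{\left(-156 - -136\right) - 474745}{7315 - 366709} = \frac{\left(-156 + 136\right) - 474745}{-359394} = \left(-20 - 474745\right) \left(- \frac{1}{359394}\right) = \left(-474765\right) \left(- \frac{1}{359394}\right) = \frac{158255}{119798}$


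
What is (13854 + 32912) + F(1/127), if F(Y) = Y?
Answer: 5939283/127 ≈ 46766.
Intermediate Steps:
(13854 + 32912) + F(1/127) = (13854 + 32912) + 1/127 = 46766 + 1/127 = 5939283/127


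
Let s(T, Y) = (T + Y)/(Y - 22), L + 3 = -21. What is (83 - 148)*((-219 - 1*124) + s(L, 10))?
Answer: 133315/6 ≈ 22219.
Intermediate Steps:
L = -24 (L = -3 - 21 = -24)
s(T, Y) = (T + Y)/(-22 + Y)
(83 - 148)*((-219 - 1*124) + s(L, 10)) = (83 - 148)*((-219 - 1*124) + (-24 + 10)/(-22 + 10)) = -65*((-219 - 124) - 14/(-12)) = -65*(-343 - 1/12*(-14)) = -65*(-343 + 7/6) = -65*(-2051/6) = 133315/6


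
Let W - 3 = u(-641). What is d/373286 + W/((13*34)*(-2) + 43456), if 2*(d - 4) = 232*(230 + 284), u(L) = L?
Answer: 19830403/136995962 ≈ 0.14475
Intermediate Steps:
W = -638 (W = 3 - 641 = -638)
d = 59628 (d = 4 + (232*(230 + 284))/2 = 4 + (232*514)/2 = 4 + (1/2)*119248 = 4 + 59624 = 59628)
d/373286 + W/((13*34)*(-2) + 43456) = 59628/373286 - 638/((13*34)*(-2) + 43456) = 59628*(1/373286) - 638/(442*(-2) + 43456) = 29814/186643 - 638/(-884 + 43456) = 29814/186643 - 638/42572 = 29814/186643 - 638*1/42572 = 29814/186643 - 11/734 = 19830403/136995962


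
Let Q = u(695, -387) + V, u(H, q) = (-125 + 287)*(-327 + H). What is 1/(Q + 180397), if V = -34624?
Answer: 1/205389 ≈ 4.8688e-6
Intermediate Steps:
u(H, q) = -52974 + 162*H (u(H, q) = 162*(-327 + H) = -52974 + 162*H)
Q = 24992 (Q = (-52974 + 162*695) - 34624 = (-52974 + 112590) - 34624 = 59616 - 34624 = 24992)
1/(Q + 180397) = 1/(24992 + 180397) = 1/205389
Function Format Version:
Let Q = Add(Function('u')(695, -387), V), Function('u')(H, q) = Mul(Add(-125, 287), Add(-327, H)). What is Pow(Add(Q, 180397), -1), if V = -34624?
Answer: Rational(1, 205389) ≈ 4.8688e-6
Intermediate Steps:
Function('u')(H, q) = Add(-52974, Mul(162, H)) (Function('u')(H, q) = Mul(162, Add(-327, H)) = Add(-52974, Mul(162, H)))
Q = 24992 (Q = Add(Add(-52974, Mul(162, 695)), -34624) = Add(Add(-52974, 112590), -34624) = Add(59616, -34624) = 24992)
Pow(Add(Q, 180397), -1) = Pow(Add(24992, 180397), -1) = Pow(205389, -1) = Rational(1, 205389)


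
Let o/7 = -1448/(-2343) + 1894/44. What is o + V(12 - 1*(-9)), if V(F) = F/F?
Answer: 1436935/4686 ≈ 306.64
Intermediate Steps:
V(F) = 1
o = 1432249/4686 (o = 7*(-1448/(-2343) + 1894/44) = 7*(-1448*(-1/2343) + 1894*(1/44)) = 7*(1448/2343 + 947/22) = 7*(204607/4686) = 1432249/4686 ≈ 305.64)
o + V(12 - 1*(-9)) = 1432249/4686 + 1 = 1436935/4686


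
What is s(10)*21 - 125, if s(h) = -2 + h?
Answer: 43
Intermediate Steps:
s(10)*21 - 125 = (-2 + 10)*21 - 125 = 8*21 - 125 = 168 - 125 = 43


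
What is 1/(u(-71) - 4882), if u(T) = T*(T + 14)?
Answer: -1/835 ≈ -0.0011976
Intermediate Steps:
u(T) = T*(14 + T)
1/(u(-71) - 4882) = 1/(-71*(14 - 71) - 4882) = 1/(-71*(-57) - 4882) = 1/(4047 - 4882) = 1/(-835) = -1/835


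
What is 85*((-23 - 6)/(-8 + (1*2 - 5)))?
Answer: 2465/11 ≈ 224.09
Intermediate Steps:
85*((-23 - 6)/(-8 + (1*2 - 5))) = 85*(-29/(-8 + (2 - 5))) = 85*(-29/(-8 - 3)) = 85*(-29/(-11)) = 85*(-29*(-1/11)) = 85*(29/11) = 2465/11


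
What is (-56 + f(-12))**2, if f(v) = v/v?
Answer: 3025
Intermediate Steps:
f(v) = 1
(-56 + f(-12))**2 = (-56 + 1)**2 = (-55)**2 = 3025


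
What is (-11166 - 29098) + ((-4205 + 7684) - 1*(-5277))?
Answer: -31508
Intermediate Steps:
(-11166 - 29098) + ((-4205 + 7684) - 1*(-5277)) = -40264 + (3479 + 5277) = -40264 + 8756 = -31508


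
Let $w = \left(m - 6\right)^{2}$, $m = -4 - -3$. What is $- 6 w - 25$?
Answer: $-319$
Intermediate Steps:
$m = -1$ ($m = -4 + 3 = -1$)
$w = 49$ ($w = \left(-1 - 6\right)^{2} = \left(-7\right)^{2} = 49$)
$- 6 w - 25 = \left(-6\right) 49 - 25 = -294 - 25 = -319$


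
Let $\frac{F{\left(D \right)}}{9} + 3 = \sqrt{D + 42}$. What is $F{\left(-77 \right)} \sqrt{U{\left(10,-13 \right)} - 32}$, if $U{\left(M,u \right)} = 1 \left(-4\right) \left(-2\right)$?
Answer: $18 i \sqrt{6} \left(-3 + i \sqrt{35}\right) \approx -260.84 - 132.27 i$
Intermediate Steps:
$U{\left(M,u \right)} = 8$ ($U{\left(M,u \right)} = \left(-4\right) \left(-2\right) = 8$)
$F{\left(D \right)} = -27 + 9 \sqrt{42 + D}$ ($F{\left(D \right)} = -27 + 9 \sqrt{D + 42} = -27 + 9 \sqrt{42 + D}$)
$F{\left(-77 \right)} \sqrt{U{\left(10,-13 \right)} - 32} = \left(-27 + 9 \sqrt{42 - 77}\right) \sqrt{8 - 32} = \left(-27 + 9 \sqrt{-35}\right) \sqrt{-24} = \left(-27 + 9 i \sqrt{35}\right) 2 i \sqrt{6} = 2 i \sqrt{6} \left(-27 + 9 i \sqrt{35}\right)$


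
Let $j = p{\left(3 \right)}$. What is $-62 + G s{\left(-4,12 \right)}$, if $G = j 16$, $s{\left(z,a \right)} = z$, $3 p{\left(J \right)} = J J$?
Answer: $-254$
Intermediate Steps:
$p{\left(J \right)} = \frac{J^{2}}{3}$ ($p{\left(J \right)} = \frac{J J}{3} = \frac{J^{2}}{3}$)
$j = 3$ ($j = \frac{3^{2}}{3} = \frac{1}{3} \cdot 9 = 3$)
$G = 48$ ($G = 3 \cdot 16 = 48$)
$-62 + G s{\left(-4,12 \right)} = -62 + 48 \left(-4\right) = -62 - 192 = -254$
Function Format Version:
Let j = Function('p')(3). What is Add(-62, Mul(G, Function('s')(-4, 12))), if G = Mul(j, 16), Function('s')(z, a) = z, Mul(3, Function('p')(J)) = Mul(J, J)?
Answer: -254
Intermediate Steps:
Function('p')(J) = Mul(Rational(1, 3), Pow(J, 2)) (Function('p')(J) = Mul(Rational(1, 3), Mul(J, J)) = Mul(Rational(1, 3), Pow(J, 2)))
j = 3 (j = Mul(Rational(1, 3), Pow(3, 2)) = Mul(Rational(1, 3), 9) = 3)
G = 48 (G = Mul(3, 16) = 48)
Add(-62, Mul(G, Function('s')(-4, 12))) = Add(-62, Mul(48, -4)) = Add(-62, -192) = -254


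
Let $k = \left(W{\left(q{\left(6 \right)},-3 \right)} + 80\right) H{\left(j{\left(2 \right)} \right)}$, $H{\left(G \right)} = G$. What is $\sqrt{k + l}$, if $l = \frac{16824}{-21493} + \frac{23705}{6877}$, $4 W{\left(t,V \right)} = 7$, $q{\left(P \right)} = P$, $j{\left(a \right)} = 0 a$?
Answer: $\frac{\sqrt{110029285146053}}{6426407} \approx 1.6322$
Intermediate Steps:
$j{\left(a \right)} = 0$
$W{\left(t,V \right)} = \frac{7}{4}$ ($W{\left(t,V \right)} = \frac{1}{4} \cdot 7 = \frac{7}{4}$)
$l = \frac{393792917}{147807361}$ ($l = 16824 \left(- \frac{1}{21493}\right) + 23705 \cdot \frac{1}{6877} = - \frac{16824}{21493} + \frac{23705}{6877} = \frac{393792917}{147807361} \approx 2.6642$)
$k = 0$ ($k = \left(\frac{7}{4} + 80\right) 0 = \frac{327}{4} \cdot 0 = 0$)
$\sqrt{k + l} = \sqrt{0 + \frac{393792917}{147807361}} = \sqrt{\frac{393792917}{147807361}} = \frac{\sqrt{110029285146053}}{6426407}$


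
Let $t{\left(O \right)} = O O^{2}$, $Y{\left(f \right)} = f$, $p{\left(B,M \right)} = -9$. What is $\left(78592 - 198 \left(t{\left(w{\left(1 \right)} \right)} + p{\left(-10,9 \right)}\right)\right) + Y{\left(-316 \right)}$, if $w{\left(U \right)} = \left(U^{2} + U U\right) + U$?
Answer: $74712$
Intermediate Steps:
$w{\left(U \right)} = U + 2 U^{2}$ ($w{\left(U \right)} = \left(U^{2} + U^{2}\right) + U = 2 U^{2} + U = U + 2 U^{2}$)
$t{\left(O \right)} = O^{3}$
$\left(78592 - 198 \left(t{\left(w{\left(1 \right)} \right)} + p{\left(-10,9 \right)}\right)\right) + Y{\left(-316 \right)} = \left(78592 - 198 \left(\left(1 \left(1 + 2 \cdot 1\right)\right)^{3} - 9\right)\right) - 316 = \left(78592 - 198 \left(\left(1 \left(1 + 2\right)\right)^{3} - 9\right)\right) - 316 = \left(78592 - 198 \left(\left(1 \cdot 3\right)^{3} - 9\right)\right) - 316 = \left(78592 - 198 \left(3^{3} - 9\right)\right) - 316 = \left(78592 - 198 \left(27 - 9\right)\right) - 316 = \left(78592 - 3564\right) - 316 = 75028 - 316 = 74712$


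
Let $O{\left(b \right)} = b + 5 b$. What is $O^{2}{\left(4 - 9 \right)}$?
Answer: $900$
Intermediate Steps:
$O{\left(b \right)} = 6 b$
$O^{2}{\left(4 - 9 \right)} = \left(6 \left(4 - 9\right)\right)^{2} = \left(6 \left(-5\right)\right)^{2} = \left(-30\right)^{2} = 900$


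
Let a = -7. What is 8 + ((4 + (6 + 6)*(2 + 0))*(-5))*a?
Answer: 988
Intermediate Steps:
8 + ((4 + (6 + 6)*(2 + 0))*(-5))*a = 8 + ((4 + (6 + 6)*(2 + 0))*(-5))*(-7) = 8 + ((4 + 12*2)*(-5))*(-7) = 8 + ((4 + 24)*(-5))*(-7) = 8 + (28*(-5))*(-7) = 8 - 140*(-7) = 8 + 980 = 988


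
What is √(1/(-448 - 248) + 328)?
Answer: √39721938/348 ≈ 18.111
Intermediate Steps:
√(1/(-448 - 248) + 328) = √(1/(-696) + 328) = √(-1/696 + 328) = √(228287/696) = √39721938/348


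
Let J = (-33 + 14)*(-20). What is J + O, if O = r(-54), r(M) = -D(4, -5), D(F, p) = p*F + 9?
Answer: 391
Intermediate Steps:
D(F, p) = 9 + F*p (D(F, p) = F*p + 9 = 9 + F*p)
J = 380 (J = -19*(-20) = 380)
r(M) = 11 (r(M) = -(9 + 4*(-5)) = -(9 - 20) = -1*(-11) = 11)
O = 11
J + O = 380 + 11 = 391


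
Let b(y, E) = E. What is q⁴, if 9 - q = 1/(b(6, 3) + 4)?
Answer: 14776336/2401 ≈ 6154.2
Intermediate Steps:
q = 62/7 (q = 9 - 1/(3 + 4) = 9 - 1/7 = 9 - 1*⅐ = 9 - ⅐ = 62/7 ≈ 8.8571)
q⁴ = (62/7)⁴ = 14776336/2401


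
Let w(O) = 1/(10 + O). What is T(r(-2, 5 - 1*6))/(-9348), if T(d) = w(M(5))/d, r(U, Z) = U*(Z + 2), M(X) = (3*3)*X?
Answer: 1/1028280 ≈ 9.7250e-7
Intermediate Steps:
M(X) = 9*X
r(U, Z) = U*(2 + Z)
T(d) = 1/(55*d) (T(d) = 1/((10 + 9*5)*d) = 1/((10 + 45)*d) = 1/(55*d))
T(r(-2, 5 - 1*6))/(-9348) = (1/(55*((-2*(2 + (5 - 1*6))))))/(-9348) = (1/(55*((-2*(2 + (5 - 6))))))*(-1/9348) = (1/(55*((-2*(2 - 1)))))*(-1/9348) = (1/(55*((-2*1))))*(-1/9348) = ((1/55)/(-2))*(-1/9348) = ((1/55)*(-1/2))*(-1/9348) = -1/110*(-1/9348) = 1/1028280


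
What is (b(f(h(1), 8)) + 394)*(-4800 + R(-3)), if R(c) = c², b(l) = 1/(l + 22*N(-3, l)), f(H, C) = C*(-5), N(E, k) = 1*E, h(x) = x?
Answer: -200086533/106 ≈ -1.8876e+6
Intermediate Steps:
N(E, k) = E
f(H, C) = -5*C
b(l) = 1/(-66 + l) (b(l) = 1/(l + 22*(-3)) = 1/(l - 66) = 1/(-66 + l))
(b(f(h(1), 8)) + 394)*(-4800 + R(-3)) = (1/(-66 - 5*8) + 394)*(-4800 + (-3)²) = (1/(-66 - 40) + 394)*(-4800 + 9) = (1/(-106) + 394)*(-4791) = (-1/106 + 394)*(-4791) = (41763/106)*(-4791) = -200086533/106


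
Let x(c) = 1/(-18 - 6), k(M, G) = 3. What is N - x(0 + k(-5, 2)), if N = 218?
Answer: 5233/24 ≈ 218.04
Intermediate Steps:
x(c) = -1/24 (x(c) = 1/(-24) = -1/24)
N - x(0 + k(-5, 2)) = 218 - 1*(-1/24) = 218 + 1/24 = 5233/24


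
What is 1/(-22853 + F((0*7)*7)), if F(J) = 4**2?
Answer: -1/22837 ≈ -4.3789e-5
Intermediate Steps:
F(J) = 16
1/(-22853 + F((0*7)*7)) = 1/(-22853 + 16) = 1/(-22837) = -1/22837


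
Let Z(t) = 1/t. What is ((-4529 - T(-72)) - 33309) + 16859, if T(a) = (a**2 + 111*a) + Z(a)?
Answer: -1308311/72 ≈ -18171.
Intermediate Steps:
T(a) = 1/a + a**2 + 111*a (T(a) = (a**2 + 111*a) + 1/a = 1/a + a**2 + 111*a)
((-4529 - T(-72)) - 33309) + 16859 = ((-4529 - (1 + (-72)**2*(111 - 72))/(-72)) - 33309) + 16859 = ((-4529 - (-1)*(1 + 5184*39)/72) - 33309) + 16859 = ((-4529 - (-1)*(1 + 202176)/72) - 33309) + 16859 = ((-4529 - (-1)*202177/72) - 33309) + 16859 = ((-4529 - 1*(-202177/72)) - 33309) + 16859 = ((-4529 + 202177/72) - 33309) + 16859 = (-123911/72 - 33309) + 16859 = -2522159/72 + 16859 = -1308311/72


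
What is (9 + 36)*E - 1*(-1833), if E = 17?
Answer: 2598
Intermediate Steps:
(9 + 36)*E - 1*(-1833) = (9 + 36)*17 - 1*(-1833) = 45*17 + 1833 = 765 + 1833 = 2598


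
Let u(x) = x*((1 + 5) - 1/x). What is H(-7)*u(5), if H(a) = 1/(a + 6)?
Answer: -29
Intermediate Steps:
H(a) = 1/(6 + a)
u(x) = x*(6 - 1/x)
H(-7)*u(5) = (-1 + 6*5)/(6 - 7) = (-1 + 30)/(-1) = -1*29 = -29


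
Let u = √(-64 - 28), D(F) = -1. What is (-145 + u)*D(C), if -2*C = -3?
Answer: 145 - 2*I*√23 ≈ 145.0 - 9.5917*I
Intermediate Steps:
C = 3/2 (C = -½*(-3) = 3/2 ≈ 1.5000)
u = 2*I*√23 (u = √(-92) = 2*I*√23 ≈ 9.5917*I)
(-145 + u)*D(C) = (-145 + 2*I*√23)*(-1) = 145 - 2*I*√23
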